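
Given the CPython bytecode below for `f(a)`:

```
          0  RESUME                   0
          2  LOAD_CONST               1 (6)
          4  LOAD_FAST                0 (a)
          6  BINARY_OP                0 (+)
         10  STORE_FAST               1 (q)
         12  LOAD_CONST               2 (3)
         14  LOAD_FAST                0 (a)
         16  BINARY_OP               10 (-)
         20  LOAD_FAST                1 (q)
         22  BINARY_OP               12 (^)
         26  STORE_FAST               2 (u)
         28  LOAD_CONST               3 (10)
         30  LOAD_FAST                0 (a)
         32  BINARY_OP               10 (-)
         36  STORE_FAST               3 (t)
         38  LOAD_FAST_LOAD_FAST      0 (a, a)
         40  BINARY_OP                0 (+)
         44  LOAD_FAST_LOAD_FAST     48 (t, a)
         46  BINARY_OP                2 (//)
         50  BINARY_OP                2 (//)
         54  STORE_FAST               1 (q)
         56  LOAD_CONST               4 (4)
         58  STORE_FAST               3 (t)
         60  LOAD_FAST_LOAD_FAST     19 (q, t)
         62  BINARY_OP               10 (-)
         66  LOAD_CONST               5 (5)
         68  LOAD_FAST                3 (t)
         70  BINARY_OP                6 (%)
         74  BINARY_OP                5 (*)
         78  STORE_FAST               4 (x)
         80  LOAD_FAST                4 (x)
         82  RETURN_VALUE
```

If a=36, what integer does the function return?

-76

LOAD_CONST → push 6. Stack: [6]
LOAD_FAST a → push 36. Stack: [6, 36]
BINARY_OP + → 6 + 36 = 42. Stack: [42]
STORE_FAST q → q=42. Stack: []
LOAD_CONST → push 3. Stack: [3]
LOAD_FAST a → push 36. Stack: [3, 36]
BINARY_OP - → 3 - 36 = -33. Stack: [-33]
LOAD_FAST q → push 42. Stack: [-33, 42]
BINARY_OP ^ → -33 ^ 42 = -11. Stack: [-11]
STORE_FAST u → u=-11. Stack: []
LOAD_CONST → push 10. Stack: [10]
LOAD_FAST a → push 36. Stack: [10, 36]
BINARY_OP - → 10 - 36 = -26. Stack: [-26]
STORE_FAST t → t=-26. Stack: []
LOAD_FAST_LOAD_FAST a,a → push 36,36. Stack: [36, 36]
BINARY_OP + → 36 + 36 = 72. Stack: [72]
LOAD_FAST_LOAD_FAST t,a → push -26,36. Stack: [72, -26, 36]
BINARY_OP // → -26 // 36 = -1. Stack: [72, -1]
BINARY_OP // → 72 // -1 = -72. Stack: [-72]
STORE_FAST q → q=-72. Stack: []
LOAD_CONST → push 4. Stack: [4]
STORE_FAST t → t=4. Stack: []
LOAD_FAST_LOAD_FAST q,t → push -72,4. Stack: [-72, 4]
BINARY_OP - → -72 - 4 = -76. Stack: [-76]
LOAD_CONST → push 5. Stack: [-76, 5]
LOAD_FAST t → push 4. Stack: [-76, 5, 4]
BINARY_OP % → 5 % 4 = 1. Stack: [-76, 1]
BINARY_OP * → -76 * 1 = -76. Stack: [-76]
STORE_FAST x → x=-76. Stack: []
LOAD_FAST x → push -76. Stack: [-76]
RETURN_VALUE → return -76.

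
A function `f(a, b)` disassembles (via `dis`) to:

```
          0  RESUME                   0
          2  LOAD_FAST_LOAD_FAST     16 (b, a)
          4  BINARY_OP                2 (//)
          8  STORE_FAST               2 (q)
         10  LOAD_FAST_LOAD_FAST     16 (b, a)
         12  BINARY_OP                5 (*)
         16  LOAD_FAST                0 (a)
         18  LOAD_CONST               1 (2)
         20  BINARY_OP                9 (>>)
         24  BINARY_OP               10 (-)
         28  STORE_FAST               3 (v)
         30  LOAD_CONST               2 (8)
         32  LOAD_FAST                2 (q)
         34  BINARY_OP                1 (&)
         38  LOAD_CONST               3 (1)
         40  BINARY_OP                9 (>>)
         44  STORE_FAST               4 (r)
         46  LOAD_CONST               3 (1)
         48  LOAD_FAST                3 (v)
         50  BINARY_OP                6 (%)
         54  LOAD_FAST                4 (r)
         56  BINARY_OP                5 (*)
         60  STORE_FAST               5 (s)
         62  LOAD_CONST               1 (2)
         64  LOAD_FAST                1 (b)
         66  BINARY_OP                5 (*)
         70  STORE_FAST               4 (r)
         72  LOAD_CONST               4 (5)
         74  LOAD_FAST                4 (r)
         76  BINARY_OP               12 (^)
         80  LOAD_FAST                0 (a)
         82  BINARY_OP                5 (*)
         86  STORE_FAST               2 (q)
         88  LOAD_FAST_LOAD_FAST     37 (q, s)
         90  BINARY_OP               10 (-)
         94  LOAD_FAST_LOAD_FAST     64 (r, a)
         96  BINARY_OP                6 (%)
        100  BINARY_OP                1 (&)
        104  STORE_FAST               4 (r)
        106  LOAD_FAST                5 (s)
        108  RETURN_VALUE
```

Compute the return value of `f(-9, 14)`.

-488

LOAD_FAST_LOAD_FAST b,a → push 14,-9. Stack: [14, -9]
BINARY_OP // → 14 // -9 = -2. Stack: [-2]
STORE_FAST q → q=-2. Stack: []
LOAD_FAST_LOAD_FAST b,a → push 14,-9. Stack: [14, -9]
BINARY_OP * → 14 * -9 = -126. Stack: [-126]
LOAD_FAST a → push -9. Stack: [-126, -9]
LOAD_CONST → push 2. Stack: [-126, -9, 2]
BINARY_OP >> → -9 >> 2 = -3. Stack: [-126, -3]
BINARY_OP - → -126 - -3 = -123. Stack: [-123]
STORE_FAST v → v=-123. Stack: []
LOAD_CONST → push 8. Stack: [8]
LOAD_FAST q → push -2. Stack: [8, -2]
BINARY_OP & → 8 & -2 = 8. Stack: [8]
LOAD_CONST → push 1. Stack: [8, 1]
BINARY_OP >> → 8 >> 1 = 4. Stack: [4]
STORE_FAST r → r=4. Stack: []
LOAD_CONST → push 1. Stack: [1]
LOAD_FAST v → push -123. Stack: [1, -123]
BINARY_OP % → 1 % -123 = -122. Stack: [-122]
LOAD_FAST r → push 4. Stack: [-122, 4]
BINARY_OP * → -122 * 4 = -488. Stack: [-488]
STORE_FAST s → s=-488. Stack: []
LOAD_CONST → push 2. Stack: [2]
LOAD_FAST b → push 14. Stack: [2, 14]
BINARY_OP * → 2 * 14 = 28. Stack: [28]
STORE_FAST r → r=28. Stack: []
LOAD_CONST → push 5. Stack: [5]
LOAD_FAST r → push 28. Stack: [5, 28]
BINARY_OP ^ → 5 ^ 28 = 25. Stack: [25]
LOAD_FAST a → push -9. Stack: [25, -9]
BINARY_OP * → 25 * -9 = -225. Stack: [-225]
STORE_FAST q → q=-225. Stack: []
LOAD_FAST_LOAD_FAST q,s → push -225,-488. Stack: [-225, -488]
BINARY_OP - → -225 - -488 = 263. Stack: [263]
LOAD_FAST_LOAD_FAST r,a → push 28,-9. Stack: [263, 28, -9]
BINARY_OP % → 28 % -9 = -8. Stack: [263, -8]
BINARY_OP & → 263 & -8 = 256. Stack: [256]
STORE_FAST r → r=256. Stack: []
LOAD_FAST s → push -488. Stack: [-488]
RETURN_VALUE → return -488.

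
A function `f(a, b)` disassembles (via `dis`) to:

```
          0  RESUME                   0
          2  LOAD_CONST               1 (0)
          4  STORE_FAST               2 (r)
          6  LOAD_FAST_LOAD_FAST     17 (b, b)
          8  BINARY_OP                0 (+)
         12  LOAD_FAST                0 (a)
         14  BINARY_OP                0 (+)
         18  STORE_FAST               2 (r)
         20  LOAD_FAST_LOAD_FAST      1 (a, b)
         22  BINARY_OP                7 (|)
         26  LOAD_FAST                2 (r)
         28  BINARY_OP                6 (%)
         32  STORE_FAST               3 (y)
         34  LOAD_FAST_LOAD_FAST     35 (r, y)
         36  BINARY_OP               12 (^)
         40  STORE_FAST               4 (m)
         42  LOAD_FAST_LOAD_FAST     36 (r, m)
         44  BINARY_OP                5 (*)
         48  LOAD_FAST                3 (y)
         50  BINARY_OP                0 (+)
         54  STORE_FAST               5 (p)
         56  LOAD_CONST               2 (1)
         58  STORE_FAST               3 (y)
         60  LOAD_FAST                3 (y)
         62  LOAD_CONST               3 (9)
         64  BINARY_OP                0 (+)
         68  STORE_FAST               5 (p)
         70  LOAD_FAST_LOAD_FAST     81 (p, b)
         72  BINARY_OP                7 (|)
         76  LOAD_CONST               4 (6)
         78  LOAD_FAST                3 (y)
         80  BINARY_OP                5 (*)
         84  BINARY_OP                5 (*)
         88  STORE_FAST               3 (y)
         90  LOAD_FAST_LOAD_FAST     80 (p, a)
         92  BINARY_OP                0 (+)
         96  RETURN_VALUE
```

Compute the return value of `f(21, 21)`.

31

LOAD_CONST → push 0. Stack: [0]
STORE_FAST r → r=0. Stack: []
LOAD_FAST_LOAD_FAST b,b → push 21,21. Stack: [21, 21]
BINARY_OP + → 21 + 21 = 42. Stack: [42]
LOAD_FAST a → push 21. Stack: [42, 21]
BINARY_OP + → 42 + 21 = 63. Stack: [63]
STORE_FAST r → r=63. Stack: []
LOAD_FAST_LOAD_FAST a,b → push 21,21. Stack: [21, 21]
BINARY_OP | → 21 | 21 = 21. Stack: [21]
LOAD_FAST r → push 63. Stack: [21, 63]
BINARY_OP % → 21 % 63 = 21. Stack: [21]
STORE_FAST y → y=21. Stack: []
LOAD_FAST_LOAD_FAST r,y → push 63,21. Stack: [63, 21]
BINARY_OP ^ → 63 ^ 21 = 42. Stack: [42]
STORE_FAST m → m=42. Stack: []
LOAD_FAST_LOAD_FAST r,m → push 63,42. Stack: [63, 42]
BINARY_OP * → 63 * 42 = 2646. Stack: [2646]
LOAD_FAST y → push 21. Stack: [2646, 21]
BINARY_OP + → 2646 + 21 = 2667. Stack: [2667]
STORE_FAST p → p=2667. Stack: []
LOAD_CONST → push 1. Stack: [1]
STORE_FAST y → y=1. Stack: []
LOAD_FAST y → push 1. Stack: [1]
LOAD_CONST → push 9. Stack: [1, 9]
BINARY_OP + → 1 + 9 = 10. Stack: [10]
STORE_FAST p → p=10. Stack: []
LOAD_FAST_LOAD_FAST p,b → push 10,21. Stack: [10, 21]
BINARY_OP | → 10 | 21 = 31. Stack: [31]
LOAD_CONST → push 6. Stack: [31, 6]
LOAD_FAST y → push 1. Stack: [31, 6, 1]
BINARY_OP * → 6 * 1 = 6. Stack: [31, 6]
BINARY_OP * → 31 * 6 = 186. Stack: [186]
STORE_FAST y → y=186. Stack: []
LOAD_FAST_LOAD_FAST p,a → push 10,21. Stack: [10, 21]
BINARY_OP + → 10 + 21 = 31. Stack: [31]
RETURN_VALUE → return 31.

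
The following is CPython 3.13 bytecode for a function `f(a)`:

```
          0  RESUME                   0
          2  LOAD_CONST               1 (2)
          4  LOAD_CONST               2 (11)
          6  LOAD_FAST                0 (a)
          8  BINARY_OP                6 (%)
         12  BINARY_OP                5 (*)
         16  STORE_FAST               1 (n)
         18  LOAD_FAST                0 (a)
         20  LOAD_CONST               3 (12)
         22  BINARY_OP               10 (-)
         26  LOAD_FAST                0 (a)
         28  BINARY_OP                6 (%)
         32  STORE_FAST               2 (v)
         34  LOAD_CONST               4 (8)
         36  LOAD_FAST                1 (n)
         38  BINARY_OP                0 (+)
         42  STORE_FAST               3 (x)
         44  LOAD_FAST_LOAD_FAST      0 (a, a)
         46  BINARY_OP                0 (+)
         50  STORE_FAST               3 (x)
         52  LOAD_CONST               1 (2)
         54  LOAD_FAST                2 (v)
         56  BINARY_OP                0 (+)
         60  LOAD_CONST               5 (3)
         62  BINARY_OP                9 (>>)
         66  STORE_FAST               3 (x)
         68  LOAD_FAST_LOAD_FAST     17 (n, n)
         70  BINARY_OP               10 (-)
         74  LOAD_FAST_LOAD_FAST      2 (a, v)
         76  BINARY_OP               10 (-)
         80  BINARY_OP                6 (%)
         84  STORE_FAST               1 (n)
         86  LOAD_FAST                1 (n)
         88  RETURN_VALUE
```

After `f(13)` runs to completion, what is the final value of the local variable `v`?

1

LOAD_CONST → push 2. Stack: [2]
LOAD_CONST → push 11. Stack: [2, 11]
LOAD_FAST a → push 13. Stack: [2, 11, 13]
BINARY_OP % → 11 % 13 = 11. Stack: [2, 11]
BINARY_OP * → 2 * 11 = 22. Stack: [22]
STORE_FAST n → n=22. Stack: []
LOAD_FAST a → push 13. Stack: [13]
LOAD_CONST → push 12. Stack: [13, 12]
BINARY_OP - → 13 - 12 = 1. Stack: [1]
LOAD_FAST a → push 13. Stack: [1, 13]
BINARY_OP % → 1 % 13 = 1. Stack: [1]
STORE_FAST v → v=1. Stack: []
LOAD_CONST → push 8. Stack: [8]
LOAD_FAST n → push 22. Stack: [8, 22]
BINARY_OP + → 8 + 22 = 30. Stack: [30]
STORE_FAST x → x=30. Stack: []
LOAD_FAST_LOAD_FAST a,a → push 13,13. Stack: [13, 13]
BINARY_OP + → 13 + 13 = 26. Stack: [26]
STORE_FAST x → x=26. Stack: []
LOAD_CONST → push 2. Stack: [2]
LOAD_FAST v → push 1. Stack: [2, 1]
BINARY_OP + → 2 + 1 = 3. Stack: [3]
LOAD_CONST → push 3. Stack: [3, 3]
BINARY_OP >> → 3 >> 3 = 0. Stack: [0]
STORE_FAST x → x=0. Stack: []
LOAD_FAST_LOAD_FAST n,n → push 22,22. Stack: [22, 22]
BINARY_OP - → 22 - 22 = 0. Stack: [0]
LOAD_FAST_LOAD_FAST a,v → push 13,1. Stack: [0, 13, 1]
BINARY_OP - → 13 - 1 = 12. Stack: [0, 12]
BINARY_OP % → 0 % 12 = 0. Stack: [0]
STORE_FAST n → n=0. Stack: []
LOAD_FAST n → push 0. Stack: [0]
RETURN_VALUE → return 0.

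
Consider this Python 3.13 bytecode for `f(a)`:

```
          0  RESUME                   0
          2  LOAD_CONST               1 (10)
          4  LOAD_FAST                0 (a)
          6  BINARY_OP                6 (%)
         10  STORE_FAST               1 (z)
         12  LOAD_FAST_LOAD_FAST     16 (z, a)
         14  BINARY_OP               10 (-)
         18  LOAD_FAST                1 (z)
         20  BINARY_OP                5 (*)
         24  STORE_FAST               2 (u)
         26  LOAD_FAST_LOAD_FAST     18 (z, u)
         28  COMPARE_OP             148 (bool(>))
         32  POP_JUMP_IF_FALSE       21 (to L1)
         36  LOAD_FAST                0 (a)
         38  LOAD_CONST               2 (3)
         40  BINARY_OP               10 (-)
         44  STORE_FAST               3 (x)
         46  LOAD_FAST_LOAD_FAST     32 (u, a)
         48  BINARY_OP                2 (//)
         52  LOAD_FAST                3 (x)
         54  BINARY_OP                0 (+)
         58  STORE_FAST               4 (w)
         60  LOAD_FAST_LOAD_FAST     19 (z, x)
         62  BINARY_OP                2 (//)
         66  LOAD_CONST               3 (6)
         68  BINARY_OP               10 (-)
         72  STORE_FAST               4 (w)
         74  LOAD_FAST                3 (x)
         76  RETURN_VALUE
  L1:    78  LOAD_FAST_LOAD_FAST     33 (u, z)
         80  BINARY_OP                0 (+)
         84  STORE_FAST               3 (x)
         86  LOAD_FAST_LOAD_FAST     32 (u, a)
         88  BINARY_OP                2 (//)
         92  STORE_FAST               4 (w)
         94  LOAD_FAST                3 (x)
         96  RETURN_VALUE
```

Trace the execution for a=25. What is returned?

22

LOAD_CONST → push 10. Stack: [10]
LOAD_FAST a → push 25. Stack: [10, 25]
BINARY_OP % → 10 % 25 = 10. Stack: [10]
STORE_FAST z → z=10. Stack: []
LOAD_FAST_LOAD_FAST z,a → push 10,25. Stack: [10, 25]
BINARY_OP - → 10 - 25 = -15. Stack: [-15]
LOAD_FAST z → push 10. Stack: [-15, 10]
BINARY_OP * → -15 * 10 = -150. Stack: [-150]
STORE_FAST u → u=-150. Stack: []
LOAD_FAST_LOAD_FAST z,u → push 10,-150. Stack: [10, -150]
COMPARE_OP bool(>) → 10 vs -150 = True. Stack: [True]
POP_JUMP_IF_FALSE → pop True; no jump. Stack: []
LOAD_FAST a → push 25. Stack: [25]
LOAD_CONST → push 3. Stack: [25, 3]
BINARY_OP - → 25 - 3 = 22. Stack: [22]
STORE_FAST x → x=22. Stack: []
LOAD_FAST_LOAD_FAST u,a → push -150,25. Stack: [-150, 25]
BINARY_OP // → -150 // 25 = -6. Stack: [-6]
LOAD_FAST x → push 22. Stack: [-6, 22]
BINARY_OP + → -6 + 22 = 16. Stack: [16]
STORE_FAST w → w=16. Stack: []
LOAD_FAST_LOAD_FAST z,x → push 10,22. Stack: [10, 22]
BINARY_OP // → 10 // 22 = 0. Stack: [0]
LOAD_CONST → push 6. Stack: [0, 6]
BINARY_OP - → 0 - 6 = -6. Stack: [-6]
STORE_FAST w → w=-6. Stack: []
LOAD_FAST x → push 22. Stack: [22]
RETURN_VALUE → return 22.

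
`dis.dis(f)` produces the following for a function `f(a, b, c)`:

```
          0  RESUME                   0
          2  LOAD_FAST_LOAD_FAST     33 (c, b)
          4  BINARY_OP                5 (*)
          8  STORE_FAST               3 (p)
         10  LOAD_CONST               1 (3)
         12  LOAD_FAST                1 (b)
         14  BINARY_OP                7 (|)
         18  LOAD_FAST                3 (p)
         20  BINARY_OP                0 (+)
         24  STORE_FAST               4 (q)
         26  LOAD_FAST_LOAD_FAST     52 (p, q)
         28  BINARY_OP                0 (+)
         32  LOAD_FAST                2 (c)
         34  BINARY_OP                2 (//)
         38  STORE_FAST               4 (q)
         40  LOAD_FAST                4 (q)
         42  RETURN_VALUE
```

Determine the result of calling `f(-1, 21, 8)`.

LOAD_FAST_LOAD_FAST c,b → push 8,21. Stack: [8, 21]
BINARY_OP * → 8 * 21 = 168. Stack: [168]
STORE_FAST p → p=168. Stack: []
LOAD_CONST → push 3. Stack: [3]
LOAD_FAST b → push 21. Stack: [3, 21]
BINARY_OP | → 3 | 21 = 23. Stack: [23]
LOAD_FAST p → push 168. Stack: [23, 168]
BINARY_OP + → 23 + 168 = 191. Stack: [191]
STORE_FAST q → q=191. Stack: []
LOAD_FAST_LOAD_FAST p,q → push 168,191. Stack: [168, 191]
BINARY_OP + → 168 + 191 = 359. Stack: [359]
LOAD_FAST c → push 8. Stack: [359, 8]
BINARY_OP // → 359 // 8 = 44. Stack: [44]
STORE_FAST q → q=44. Stack: []
LOAD_FAST q → push 44. Stack: [44]
RETURN_VALUE → return 44.

44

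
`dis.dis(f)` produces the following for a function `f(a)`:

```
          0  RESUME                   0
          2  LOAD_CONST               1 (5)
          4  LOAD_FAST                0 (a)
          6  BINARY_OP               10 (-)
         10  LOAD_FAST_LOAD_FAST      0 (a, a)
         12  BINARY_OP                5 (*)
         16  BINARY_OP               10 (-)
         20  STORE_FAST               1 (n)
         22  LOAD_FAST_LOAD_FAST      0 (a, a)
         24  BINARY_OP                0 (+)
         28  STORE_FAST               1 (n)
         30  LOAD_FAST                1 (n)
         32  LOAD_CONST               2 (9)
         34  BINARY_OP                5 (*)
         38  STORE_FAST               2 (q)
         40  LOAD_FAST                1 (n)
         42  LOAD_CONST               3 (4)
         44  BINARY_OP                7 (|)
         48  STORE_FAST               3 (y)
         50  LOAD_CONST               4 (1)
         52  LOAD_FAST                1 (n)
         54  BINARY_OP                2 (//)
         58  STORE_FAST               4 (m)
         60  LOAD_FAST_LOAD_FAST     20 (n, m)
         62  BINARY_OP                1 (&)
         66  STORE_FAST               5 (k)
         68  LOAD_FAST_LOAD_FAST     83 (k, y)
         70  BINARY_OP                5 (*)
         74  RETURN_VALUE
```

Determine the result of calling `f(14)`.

0

LOAD_CONST → push 5. Stack: [5]
LOAD_FAST a → push 14. Stack: [5, 14]
BINARY_OP - → 5 - 14 = -9. Stack: [-9]
LOAD_FAST_LOAD_FAST a,a → push 14,14. Stack: [-9, 14, 14]
BINARY_OP * → 14 * 14 = 196. Stack: [-9, 196]
BINARY_OP - → -9 - 196 = -205. Stack: [-205]
STORE_FAST n → n=-205. Stack: []
LOAD_FAST_LOAD_FAST a,a → push 14,14. Stack: [14, 14]
BINARY_OP + → 14 + 14 = 28. Stack: [28]
STORE_FAST n → n=28. Stack: []
LOAD_FAST n → push 28. Stack: [28]
LOAD_CONST → push 9. Stack: [28, 9]
BINARY_OP * → 28 * 9 = 252. Stack: [252]
STORE_FAST q → q=252. Stack: []
LOAD_FAST n → push 28. Stack: [28]
LOAD_CONST → push 4. Stack: [28, 4]
BINARY_OP | → 28 | 4 = 28. Stack: [28]
STORE_FAST y → y=28. Stack: []
LOAD_CONST → push 1. Stack: [1]
LOAD_FAST n → push 28. Stack: [1, 28]
BINARY_OP // → 1 // 28 = 0. Stack: [0]
STORE_FAST m → m=0. Stack: []
LOAD_FAST_LOAD_FAST n,m → push 28,0. Stack: [28, 0]
BINARY_OP & → 28 & 0 = 0. Stack: [0]
STORE_FAST k → k=0. Stack: []
LOAD_FAST_LOAD_FAST k,y → push 0,28. Stack: [0, 28]
BINARY_OP * → 0 * 28 = 0. Stack: [0]
RETURN_VALUE → return 0.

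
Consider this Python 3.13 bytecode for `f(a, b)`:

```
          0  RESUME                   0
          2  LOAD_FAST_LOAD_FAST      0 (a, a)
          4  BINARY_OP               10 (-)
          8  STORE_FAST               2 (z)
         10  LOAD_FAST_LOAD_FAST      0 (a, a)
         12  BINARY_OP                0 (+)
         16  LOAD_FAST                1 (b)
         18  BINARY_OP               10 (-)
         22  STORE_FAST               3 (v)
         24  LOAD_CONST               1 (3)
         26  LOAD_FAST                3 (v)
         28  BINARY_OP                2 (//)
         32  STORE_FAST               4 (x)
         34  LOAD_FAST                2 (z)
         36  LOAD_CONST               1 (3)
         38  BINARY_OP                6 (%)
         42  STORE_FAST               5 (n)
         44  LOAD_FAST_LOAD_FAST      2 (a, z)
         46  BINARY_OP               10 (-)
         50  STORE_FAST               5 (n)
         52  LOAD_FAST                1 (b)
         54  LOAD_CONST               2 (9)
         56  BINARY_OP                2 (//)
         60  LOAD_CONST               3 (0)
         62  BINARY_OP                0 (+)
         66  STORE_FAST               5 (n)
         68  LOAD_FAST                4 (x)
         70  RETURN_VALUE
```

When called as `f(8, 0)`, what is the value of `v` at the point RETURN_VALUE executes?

16

LOAD_FAST_LOAD_FAST a,a → push 8,8. Stack: [8, 8]
BINARY_OP - → 8 - 8 = 0. Stack: [0]
STORE_FAST z → z=0. Stack: []
LOAD_FAST_LOAD_FAST a,a → push 8,8. Stack: [8, 8]
BINARY_OP + → 8 + 8 = 16. Stack: [16]
LOAD_FAST b → push 0. Stack: [16, 0]
BINARY_OP - → 16 - 0 = 16. Stack: [16]
STORE_FAST v → v=16. Stack: []
LOAD_CONST → push 3. Stack: [3]
LOAD_FAST v → push 16. Stack: [3, 16]
BINARY_OP // → 3 // 16 = 0. Stack: [0]
STORE_FAST x → x=0. Stack: []
LOAD_FAST z → push 0. Stack: [0]
LOAD_CONST → push 3. Stack: [0, 3]
BINARY_OP % → 0 % 3 = 0. Stack: [0]
STORE_FAST n → n=0. Stack: []
LOAD_FAST_LOAD_FAST a,z → push 8,0. Stack: [8, 0]
BINARY_OP - → 8 - 0 = 8. Stack: [8]
STORE_FAST n → n=8. Stack: []
LOAD_FAST b → push 0. Stack: [0]
LOAD_CONST → push 9. Stack: [0, 9]
BINARY_OP // → 0 // 9 = 0. Stack: [0]
LOAD_CONST → push 0. Stack: [0, 0]
BINARY_OP + → 0 + 0 = 0. Stack: [0]
STORE_FAST n → n=0. Stack: []
LOAD_FAST x → push 0. Stack: [0]
RETURN_VALUE → return 0.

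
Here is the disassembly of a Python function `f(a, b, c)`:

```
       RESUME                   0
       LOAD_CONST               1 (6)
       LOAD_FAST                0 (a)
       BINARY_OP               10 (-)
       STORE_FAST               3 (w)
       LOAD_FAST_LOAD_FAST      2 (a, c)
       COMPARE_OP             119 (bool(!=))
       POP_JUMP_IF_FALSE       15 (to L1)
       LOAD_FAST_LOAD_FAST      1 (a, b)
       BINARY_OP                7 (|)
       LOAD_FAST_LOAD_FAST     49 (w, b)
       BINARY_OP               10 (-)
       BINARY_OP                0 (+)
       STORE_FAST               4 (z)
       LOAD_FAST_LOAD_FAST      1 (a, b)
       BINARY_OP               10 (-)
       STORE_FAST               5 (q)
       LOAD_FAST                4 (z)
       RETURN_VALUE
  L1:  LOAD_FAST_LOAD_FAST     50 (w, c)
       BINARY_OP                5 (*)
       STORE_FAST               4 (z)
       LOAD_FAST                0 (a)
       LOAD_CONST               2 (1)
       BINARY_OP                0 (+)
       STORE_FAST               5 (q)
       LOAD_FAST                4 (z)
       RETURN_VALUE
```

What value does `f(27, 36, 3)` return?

LOAD_CONST → push 6. Stack: [6]
LOAD_FAST a → push 27. Stack: [6, 27]
BINARY_OP - → 6 - 27 = -21. Stack: [-21]
STORE_FAST w → w=-21. Stack: []
LOAD_FAST_LOAD_FAST a,c → push 27,3. Stack: [27, 3]
COMPARE_OP bool(!=) → 27 vs 3 = True. Stack: [True]
POP_JUMP_IF_FALSE → pop True; no jump. Stack: []
LOAD_FAST_LOAD_FAST a,b → push 27,36. Stack: [27, 36]
BINARY_OP | → 27 | 36 = 63. Stack: [63]
LOAD_FAST_LOAD_FAST w,b → push -21,36. Stack: [63, -21, 36]
BINARY_OP - → -21 - 36 = -57. Stack: [63, -57]
BINARY_OP + → 63 + -57 = 6. Stack: [6]
STORE_FAST z → z=6. Stack: []
LOAD_FAST_LOAD_FAST a,b → push 27,36. Stack: [27, 36]
BINARY_OP - → 27 - 36 = -9. Stack: [-9]
STORE_FAST q → q=-9. Stack: []
LOAD_FAST z → push 6. Stack: [6]
RETURN_VALUE → return 6.

6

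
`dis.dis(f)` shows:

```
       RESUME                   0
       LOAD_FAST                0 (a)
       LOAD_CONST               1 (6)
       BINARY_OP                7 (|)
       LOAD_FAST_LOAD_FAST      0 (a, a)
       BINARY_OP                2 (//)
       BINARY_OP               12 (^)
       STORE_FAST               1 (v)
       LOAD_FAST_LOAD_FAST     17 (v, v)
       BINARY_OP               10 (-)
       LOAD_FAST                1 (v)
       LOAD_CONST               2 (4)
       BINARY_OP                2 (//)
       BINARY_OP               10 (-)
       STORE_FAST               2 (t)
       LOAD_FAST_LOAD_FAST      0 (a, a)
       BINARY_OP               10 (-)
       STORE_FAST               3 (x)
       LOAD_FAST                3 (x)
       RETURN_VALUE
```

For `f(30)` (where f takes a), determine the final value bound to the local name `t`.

-7

LOAD_FAST a → push 30. Stack: [30]
LOAD_CONST → push 6. Stack: [30, 6]
BINARY_OP | → 30 | 6 = 30. Stack: [30]
LOAD_FAST_LOAD_FAST a,a → push 30,30. Stack: [30, 30, 30]
BINARY_OP // → 30 // 30 = 1. Stack: [30, 1]
BINARY_OP ^ → 30 ^ 1 = 31. Stack: [31]
STORE_FAST v → v=31. Stack: []
LOAD_FAST_LOAD_FAST v,v → push 31,31. Stack: [31, 31]
BINARY_OP - → 31 - 31 = 0. Stack: [0]
LOAD_FAST v → push 31. Stack: [0, 31]
LOAD_CONST → push 4. Stack: [0, 31, 4]
BINARY_OP // → 31 // 4 = 7. Stack: [0, 7]
BINARY_OP - → 0 - 7 = -7. Stack: [-7]
STORE_FAST t → t=-7. Stack: []
LOAD_FAST_LOAD_FAST a,a → push 30,30. Stack: [30, 30]
BINARY_OP - → 30 - 30 = 0. Stack: [0]
STORE_FAST x → x=0. Stack: []
LOAD_FAST x → push 0. Stack: [0]
RETURN_VALUE → return 0.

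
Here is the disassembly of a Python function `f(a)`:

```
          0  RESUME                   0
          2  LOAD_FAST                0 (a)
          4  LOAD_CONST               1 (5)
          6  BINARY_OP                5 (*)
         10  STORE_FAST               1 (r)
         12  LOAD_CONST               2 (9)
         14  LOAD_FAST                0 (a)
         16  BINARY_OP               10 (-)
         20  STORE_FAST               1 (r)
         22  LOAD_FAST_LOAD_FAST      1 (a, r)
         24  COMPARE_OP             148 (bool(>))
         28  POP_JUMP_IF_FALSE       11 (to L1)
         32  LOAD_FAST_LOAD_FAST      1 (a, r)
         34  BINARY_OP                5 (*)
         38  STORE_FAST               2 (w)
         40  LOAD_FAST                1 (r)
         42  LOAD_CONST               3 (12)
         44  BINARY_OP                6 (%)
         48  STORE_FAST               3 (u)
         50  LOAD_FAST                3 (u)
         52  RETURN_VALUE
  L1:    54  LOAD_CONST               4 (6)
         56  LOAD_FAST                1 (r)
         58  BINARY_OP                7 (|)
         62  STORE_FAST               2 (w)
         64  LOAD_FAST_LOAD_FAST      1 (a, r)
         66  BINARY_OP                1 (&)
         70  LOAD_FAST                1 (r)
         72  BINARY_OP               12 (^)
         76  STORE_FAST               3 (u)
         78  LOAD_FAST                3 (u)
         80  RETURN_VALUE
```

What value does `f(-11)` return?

LOAD_FAST a → push -11. Stack: [-11]
LOAD_CONST → push 5. Stack: [-11, 5]
BINARY_OP * → -11 * 5 = -55. Stack: [-55]
STORE_FAST r → r=-55. Stack: []
LOAD_CONST → push 9. Stack: [9]
LOAD_FAST a → push -11. Stack: [9, -11]
BINARY_OP - → 9 - -11 = 20. Stack: [20]
STORE_FAST r → r=20. Stack: []
LOAD_FAST_LOAD_FAST a,r → push -11,20. Stack: [-11, 20]
COMPARE_OP bool(>) → -11 vs 20 = False. Stack: [False]
POP_JUMP_IF_FALSE → pop False; jump. Stack: []
LOAD_CONST → push 6. Stack: [6]
LOAD_FAST r → push 20. Stack: [6, 20]
BINARY_OP | → 6 | 20 = 22. Stack: [22]
STORE_FAST w → w=22. Stack: []
LOAD_FAST_LOAD_FAST a,r → push -11,20. Stack: [-11, 20]
BINARY_OP & → -11 & 20 = 20. Stack: [20]
LOAD_FAST r → push 20. Stack: [20, 20]
BINARY_OP ^ → 20 ^ 20 = 0. Stack: [0]
STORE_FAST u → u=0. Stack: []
LOAD_FAST u → push 0. Stack: [0]
RETURN_VALUE → return 0.

0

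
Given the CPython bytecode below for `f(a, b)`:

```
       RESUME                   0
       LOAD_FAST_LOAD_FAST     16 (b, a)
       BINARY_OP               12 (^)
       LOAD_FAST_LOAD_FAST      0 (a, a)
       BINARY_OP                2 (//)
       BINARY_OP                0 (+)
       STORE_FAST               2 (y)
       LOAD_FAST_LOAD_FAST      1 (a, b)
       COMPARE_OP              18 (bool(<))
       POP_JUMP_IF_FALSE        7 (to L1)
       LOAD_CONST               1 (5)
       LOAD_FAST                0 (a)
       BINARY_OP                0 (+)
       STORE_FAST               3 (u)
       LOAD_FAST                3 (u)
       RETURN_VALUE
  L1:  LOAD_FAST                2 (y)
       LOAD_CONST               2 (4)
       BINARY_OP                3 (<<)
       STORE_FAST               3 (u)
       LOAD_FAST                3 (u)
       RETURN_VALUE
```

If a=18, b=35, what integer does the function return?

23

LOAD_FAST_LOAD_FAST b,a → push 35,18. Stack: [35, 18]
BINARY_OP ^ → 35 ^ 18 = 49. Stack: [49]
LOAD_FAST_LOAD_FAST a,a → push 18,18. Stack: [49, 18, 18]
BINARY_OP // → 18 // 18 = 1. Stack: [49, 1]
BINARY_OP + → 49 + 1 = 50. Stack: [50]
STORE_FAST y → y=50. Stack: []
LOAD_FAST_LOAD_FAST a,b → push 18,35. Stack: [18, 35]
COMPARE_OP bool(<) → 18 vs 35 = True. Stack: [True]
POP_JUMP_IF_FALSE → pop True; no jump. Stack: []
LOAD_CONST → push 5. Stack: [5]
LOAD_FAST a → push 18. Stack: [5, 18]
BINARY_OP + → 5 + 18 = 23. Stack: [23]
STORE_FAST u → u=23. Stack: []
LOAD_FAST u → push 23. Stack: [23]
RETURN_VALUE → return 23.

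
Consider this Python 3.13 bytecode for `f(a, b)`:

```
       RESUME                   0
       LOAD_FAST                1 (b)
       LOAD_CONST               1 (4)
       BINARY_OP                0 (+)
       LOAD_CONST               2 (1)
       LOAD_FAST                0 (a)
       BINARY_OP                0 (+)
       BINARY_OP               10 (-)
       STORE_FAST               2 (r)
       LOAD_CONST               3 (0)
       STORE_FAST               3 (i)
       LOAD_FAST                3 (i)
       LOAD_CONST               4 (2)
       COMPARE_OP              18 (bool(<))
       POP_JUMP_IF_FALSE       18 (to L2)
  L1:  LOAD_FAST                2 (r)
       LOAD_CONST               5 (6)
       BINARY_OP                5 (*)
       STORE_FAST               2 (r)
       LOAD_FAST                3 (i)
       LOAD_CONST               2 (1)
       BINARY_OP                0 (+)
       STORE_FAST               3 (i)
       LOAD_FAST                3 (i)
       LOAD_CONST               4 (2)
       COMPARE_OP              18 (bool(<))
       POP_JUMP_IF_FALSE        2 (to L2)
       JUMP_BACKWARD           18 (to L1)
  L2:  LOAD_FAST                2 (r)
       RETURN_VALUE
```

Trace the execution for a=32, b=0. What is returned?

-1044

LOAD_FAST b → push 0. Stack: [0]
LOAD_CONST → push 4. Stack: [0, 4]
BINARY_OP + → 0 + 4 = 4. Stack: [4]
LOAD_CONST → push 1. Stack: [4, 1]
LOAD_FAST a → push 32. Stack: [4, 1, 32]
BINARY_OP + → 1 + 32 = 33. Stack: [4, 33]
BINARY_OP - → 4 - 33 = -29. Stack: [-29]
STORE_FAST r → r=-29. Stack: []
LOAD_CONST → push 0. Stack: [0]
STORE_FAST i → i=0. Stack: []
LOAD_FAST i → push 0. Stack: [0]
LOAD_CONST → push 2. Stack: [0, 2]
COMPARE_OP bool(<) → 0 vs 2 = True. Stack: [True]
POP_JUMP_IF_FALSE → pop True; no jump. Stack: []
LOAD_FAST r → push -29. Stack: [-29]
LOAD_CONST → push 6. Stack: [-29, 6]
BINARY_OP * → -29 * 6 = -174. Stack: [-174]
STORE_FAST r → r=-174. Stack: []
LOAD_FAST i → push 0. Stack: [0]
LOAD_CONST → push 1. Stack: [0, 1]
BINARY_OP + → 0 + 1 = 1. Stack: [1]
STORE_FAST i → i=1. Stack: []
LOAD_FAST i → push 1. Stack: [1]
LOAD_CONST → push 2. Stack: [1, 2]
COMPARE_OP bool(<) → 1 vs 2 = True. Stack: [True]
POP_JUMP_IF_FALSE → pop True; no jump. Stack: []
LOAD_FAST r → push -174. Stack: [-174]
LOAD_CONST → push 6. Stack: [-174, 6]
BINARY_OP * → -174 * 6 = -1044. Stack: [-1044]
STORE_FAST r → r=-1044. Stack: []
LOAD_FAST i → push 1. Stack: [1]
LOAD_CONST → push 1. Stack: [1, 1]
BINARY_OP + → 1 + 1 = 2. Stack: [2]
STORE_FAST i → i=2. Stack: []
LOAD_FAST i → push 2. Stack: [2]
LOAD_CONST → push 2. Stack: [2, 2]
COMPARE_OP bool(<) → 2 vs 2 = False. Stack: [False]
POP_JUMP_IF_FALSE → pop False; jump. Stack: []
LOAD_FAST r → push -1044. Stack: [-1044]
RETURN_VALUE → return -1044.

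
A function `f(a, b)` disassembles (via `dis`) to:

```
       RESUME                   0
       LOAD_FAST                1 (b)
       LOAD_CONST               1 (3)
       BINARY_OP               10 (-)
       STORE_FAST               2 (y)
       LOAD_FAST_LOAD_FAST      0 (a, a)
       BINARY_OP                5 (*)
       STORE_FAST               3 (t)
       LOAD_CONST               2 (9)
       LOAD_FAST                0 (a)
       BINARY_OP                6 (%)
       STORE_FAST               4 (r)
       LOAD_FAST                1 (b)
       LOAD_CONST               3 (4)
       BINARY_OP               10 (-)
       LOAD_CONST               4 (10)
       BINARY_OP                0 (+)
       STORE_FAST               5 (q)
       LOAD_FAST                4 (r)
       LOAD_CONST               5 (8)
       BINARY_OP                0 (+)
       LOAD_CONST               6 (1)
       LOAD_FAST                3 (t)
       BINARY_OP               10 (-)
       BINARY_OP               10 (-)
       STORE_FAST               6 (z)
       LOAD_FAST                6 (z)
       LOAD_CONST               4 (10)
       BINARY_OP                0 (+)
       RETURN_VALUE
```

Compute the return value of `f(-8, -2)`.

74

LOAD_FAST b → push -2. Stack: [-2]
LOAD_CONST → push 3. Stack: [-2, 3]
BINARY_OP - → -2 - 3 = -5. Stack: [-5]
STORE_FAST y → y=-5. Stack: []
LOAD_FAST_LOAD_FAST a,a → push -8,-8. Stack: [-8, -8]
BINARY_OP * → -8 * -8 = 64. Stack: [64]
STORE_FAST t → t=64. Stack: []
LOAD_CONST → push 9. Stack: [9]
LOAD_FAST a → push -8. Stack: [9, -8]
BINARY_OP % → 9 % -8 = -7. Stack: [-7]
STORE_FAST r → r=-7. Stack: []
LOAD_FAST b → push -2. Stack: [-2]
LOAD_CONST → push 4. Stack: [-2, 4]
BINARY_OP - → -2 - 4 = -6. Stack: [-6]
LOAD_CONST → push 10. Stack: [-6, 10]
BINARY_OP + → -6 + 10 = 4. Stack: [4]
STORE_FAST q → q=4. Stack: []
LOAD_FAST r → push -7. Stack: [-7]
LOAD_CONST → push 8. Stack: [-7, 8]
BINARY_OP + → -7 + 8 = 1. Stack: [1]
LOAD_CONST → push 1. Stack: [1, 1]
LOAD_FAST t → push 64. Stack: [1, 1, 64]
BINARY_OP - → 1 - 64 = -63. Stack: [1, -63]
BINARY_OP - → 1 - -63 = 64. Stack: [64]
STORE_FAST z → z=64. Stack: []
LOAD_FAST z → push 64. Stack: [64]
LOAD_CONST → push 10. Stack: [64, 10]
BINARY_OP + → 64 + 10 = 74. Stack: [74]
RETURN_VALUE → return 74.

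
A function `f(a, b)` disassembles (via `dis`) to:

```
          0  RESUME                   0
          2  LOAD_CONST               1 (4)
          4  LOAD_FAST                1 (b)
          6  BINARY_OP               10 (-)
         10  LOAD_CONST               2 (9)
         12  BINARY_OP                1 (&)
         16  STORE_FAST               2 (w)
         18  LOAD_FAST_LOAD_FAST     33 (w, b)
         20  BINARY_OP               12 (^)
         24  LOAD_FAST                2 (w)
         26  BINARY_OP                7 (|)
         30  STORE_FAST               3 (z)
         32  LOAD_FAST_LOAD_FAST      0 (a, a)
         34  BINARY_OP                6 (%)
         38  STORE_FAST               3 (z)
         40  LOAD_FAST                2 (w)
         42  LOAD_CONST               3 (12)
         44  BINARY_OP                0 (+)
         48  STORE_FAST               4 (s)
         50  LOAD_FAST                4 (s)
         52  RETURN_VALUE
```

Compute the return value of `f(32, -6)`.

LOAD_CONST → push 4. Stack: [4]
LOAD_FAST b → push -6. Stack: [4, -6]
BINARY_OP - → 4 - -6 = 10. Stack: [10]
LOAD_CONST → push 9. Stack: [10, 9]
BINARY_OP & → 10 & 9 = 8. Stack: [8]
STORE_FAST w → w=8. Stack: []
LOAD_FAST_LOAD_FAST w,b → push 8,-6. Stack: [8, -6]
BINARY_OP ^ → 8 ^ -6 = -14. Stack: [-14]
LOAD_FAST w → push 8. Stack: [-14, 8]
BINARY_OP | → -14 | 8 = -6. Stack: [-6]
STORE_FAST z → z=-6. Stack: []
LOAD_FAST_LOAD_FAST a,a → push 32,32. Stack: [32, 32]
BINARY_OP % → 32 % 32 = 0. Stack: [0]
STORE_FAST z → z=0. Stack: []
LOAD_FAST w → push 8. Stack: [8]
LOAD_CONST → push 12. Stack: [8, 12]
BINARY_OP + → 8 + 12 = 20. Stack: [20]
STORE_FAST s → s=20. Stack: []
LOAD_FAST s → push 20. Stack: [20]
RETURN_VALUE → return 20.

20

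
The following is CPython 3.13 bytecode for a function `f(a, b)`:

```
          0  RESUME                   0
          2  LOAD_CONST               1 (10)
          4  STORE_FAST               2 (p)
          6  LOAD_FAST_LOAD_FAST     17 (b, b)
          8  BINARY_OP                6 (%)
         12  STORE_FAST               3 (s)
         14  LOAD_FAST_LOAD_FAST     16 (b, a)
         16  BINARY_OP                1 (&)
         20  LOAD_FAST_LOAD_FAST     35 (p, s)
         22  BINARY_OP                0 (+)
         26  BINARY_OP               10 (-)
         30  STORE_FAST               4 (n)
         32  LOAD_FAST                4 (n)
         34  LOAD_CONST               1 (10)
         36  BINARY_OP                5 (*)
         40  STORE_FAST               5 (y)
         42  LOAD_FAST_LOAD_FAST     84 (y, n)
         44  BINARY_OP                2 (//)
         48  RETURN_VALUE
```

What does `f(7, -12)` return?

LOAD_CONST → push 10. Stack: [10]
STORE_FAST p → p=10. Stack: []
LOAD_FAST_LOAD_FAST b,b → push -12,-12. Stack: [-12, -12]
BINARY_OP % → -12 % -12 = 0. Stack: [0]
STORE_FAST s → s=0. Stack: []
LOAD_FAST_LOAD_FAST b,a → push -12,7. Stack: [-12, 7]
BINARY_OP & → -12 & 7 = 4. Stack: [4]
LOAD_FAST_LOAD_FAST p,s → push 10,0. Stack: [4, 10, 0]
BINARY_OP + → 10 + 0 = 10. Stack: [4, 10]
BINARY_OP - → 4 - 10 = -6. Stack: [-6]
STORE_FAST n → n=-6. Stack: []
LOAD_FAST n → push -6. Stack: [-6]
LOAD_CONST → push 10. Stack: [-6, 10]
BINARY_OP * → -6 * 10 = -60. Stack: [-60]
STORE_FAST y → y=-60. Stack: []
LOAD_FAST_LOAD_FAST y,n → push -60,-6. Stack: [-60, -6]
BINARY_OP // → -60 // -6 = 10. Stack: [10]
RETURN_VALUE → return 10.

10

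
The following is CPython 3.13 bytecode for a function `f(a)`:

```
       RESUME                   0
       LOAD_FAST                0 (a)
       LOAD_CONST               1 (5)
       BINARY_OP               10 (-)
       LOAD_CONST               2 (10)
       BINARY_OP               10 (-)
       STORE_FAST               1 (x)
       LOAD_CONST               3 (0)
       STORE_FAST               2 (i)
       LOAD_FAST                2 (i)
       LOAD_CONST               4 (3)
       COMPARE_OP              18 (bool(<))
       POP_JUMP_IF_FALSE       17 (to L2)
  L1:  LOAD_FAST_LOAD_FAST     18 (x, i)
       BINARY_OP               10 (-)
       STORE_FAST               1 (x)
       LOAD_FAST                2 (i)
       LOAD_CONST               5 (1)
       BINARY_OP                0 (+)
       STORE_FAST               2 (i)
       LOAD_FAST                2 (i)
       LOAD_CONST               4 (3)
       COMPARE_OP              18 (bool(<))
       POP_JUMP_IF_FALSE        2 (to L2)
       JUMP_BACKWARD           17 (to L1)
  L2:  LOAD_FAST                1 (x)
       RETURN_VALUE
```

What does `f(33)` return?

15

LOAD_FAST a → push 33. Stack: [33]
LOAD_CONST → push 5. Stack: [33, 5]
BINARY_OP - → 33 - 5 = 28. Stack: [28]
LOAD_CONST → push 10. Stack: [28, 10]
BINARY_OP - → 28 - 10 = 18. Stack: [18]
STORE_FAST x → x=18. Stack: []
LOAD_CONST → push 0. Stack: [0]
STORE_FAST i → i=0. Stack: []
LOAD_FAST i → push 0. Stack: [0]
LOAD_CONST → push 3. Stack: [0, 3]
COMPARE_OP bool(<) → 0 vs 3 = True. Stack: [True]
POP_JUMP_IF_FALSE → pop True; no jump. Stack: []
LOAD_FAST_LOAD_FAST x,i → push 18,0. Stack: [18, 0]
BINARY_OP - → 18 - 0 = 18. Stack: [18]
STORE_FAST x → x=18. Stack: []
LOAD_FAST i → push 0. Stack: [0]
LOAD_CONST → push 1. Stack: [0, 1]
BINARY_OP + → 0 + 1 = 1. Stack: [1]
STORE_FAST i → i=1. Stack: []
LOAD_FAST i → push 1. Stack: [1]
LOAD_CONST → push 3. Stack: [1, 3]
COMPARE_OP bool(<) → 1 vs 3 = True. Stack: [True]
POP_JUMP_IF_FALSE → pop True; no jump. Stack: []
LOAD_FAST_LOAD_FAST x,i → push 18,1. Stack: [18, 1]
BINARY_OP - → 18 - 1 = 17. Stack: [17]
STORE_FAST x → x=17. Stack: []
LOAD_FAST i → push 1. Stack: [1]
LOAD_CONST → push 1. Stack: [1, 1]
BINARY_OP + → 1 + 1 = 2. Stack: [2]
STORE_FAST i → i=2. Stack: []
LOAD_FAST i → push 2. Stack: [2]
LOAD_CONST → push 3. Stack: [2, 3]
COMPARE_OP bool(<) → 2 vs 3 = True. Stack: [True]
POP_JUMP_IF_FALSE → pop True; no jump. Stack: []
LOAD_FAST_LOAD_FAST x,i → push 17,2. Stack: [17, 2]
BINARY_OP - → 17 - 2 = 15. Stack: [15]
STORE_FAST x → x=15. Stack: []
LOAD_FAST i → push 2. Stack: [2]
LOAD_CONST → push 1. Stack: [2, 1]
BINARY_OP + → 2 + 1 = 3. Stack: [3]
STORE_FAST i → i=3. Stack: []
LOAD_FAST i → push 3. Stack: [3]
LOAD_CONST → push 3. Stack: [3, 3]
COMPARE_OP bool(<) → 3 vs 3 = False. Stack: [False]
POP_JUMP_IF_FALSE → pop False; jump. Stack: []
LOAD_FAST x → push 15. Stack: [15]
RETURN_VALUE → return 15.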